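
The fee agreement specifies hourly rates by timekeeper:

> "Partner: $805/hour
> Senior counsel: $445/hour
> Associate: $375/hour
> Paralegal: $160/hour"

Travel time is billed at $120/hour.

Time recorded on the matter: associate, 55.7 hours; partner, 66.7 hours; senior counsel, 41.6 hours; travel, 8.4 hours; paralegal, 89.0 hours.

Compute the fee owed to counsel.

$108,341.00

Partner: 66.7 × $805 = $53,693.50
Senior counsel: 41.6 × $445 = $18,512.00
Associate: 55.7 × $375 = $20,887.50
Paralegal: 89.0 × $160 = $14,240.00
Subtotal: $53,693.50 + $18,512.00 + $20,887.50 + $14,240.00 = $107,333.00
Travel: 8.4 × $120 = $1,008.00
Total: $107,333.00 + $1,008.00 = $108,341.00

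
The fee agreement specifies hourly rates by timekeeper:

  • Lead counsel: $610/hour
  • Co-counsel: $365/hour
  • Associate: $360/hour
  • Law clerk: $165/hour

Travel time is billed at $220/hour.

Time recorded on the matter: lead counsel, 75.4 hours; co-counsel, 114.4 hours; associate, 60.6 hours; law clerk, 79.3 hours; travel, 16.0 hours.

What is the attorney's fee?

$126,170.50

Lead counsel: 75.4 × $610 = $45,994.00
Co-counsel: 114.4 × $365 = $41,756.00
Associate: 60.6 × $360 = $21,816.00
Law clerk: 79.3 × $165 = $13,084.50
Subtotal: $45,994.00 + $41,756.00 + $21,816.00 + $13,084.50 = $122,650.50
Travel: 16.0 × $220 = $3,520.00
Total: $122,650.50 + $3,520.00 = $126,170.50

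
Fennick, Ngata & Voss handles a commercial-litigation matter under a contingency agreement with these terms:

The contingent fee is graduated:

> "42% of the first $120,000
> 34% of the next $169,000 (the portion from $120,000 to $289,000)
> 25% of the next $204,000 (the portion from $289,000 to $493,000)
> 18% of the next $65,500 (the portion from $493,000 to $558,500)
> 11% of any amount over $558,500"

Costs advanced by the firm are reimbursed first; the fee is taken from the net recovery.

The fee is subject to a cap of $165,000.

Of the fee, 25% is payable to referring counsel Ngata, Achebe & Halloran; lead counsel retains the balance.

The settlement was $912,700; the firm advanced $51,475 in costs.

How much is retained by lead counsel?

$123,750.00

Fee base (net of costs): $912,700 − $51,475 = $861,225
First $120,000 at 42% = $50,400.00
Next $169,000 at 34% = $57,460.00
Next $204,000 at 25% = $51,000.00
Next $65,500 at 18% = $11,790.00
Remaining $302,725 at 11% = $33,299.75
Fee: $50,400.00 + $57,460.00 + $51,000.00 + $11,790.00 + $33,299.75 = $203,949.75
$203,949.75 exceeds the $165,000 cap, so the fee is capped at $165,000.00.
Referral share: 25% of $165,000.00 = $41,250.00; lead counsel retains $165,000.00 − $41,250.00 = $123,750.00.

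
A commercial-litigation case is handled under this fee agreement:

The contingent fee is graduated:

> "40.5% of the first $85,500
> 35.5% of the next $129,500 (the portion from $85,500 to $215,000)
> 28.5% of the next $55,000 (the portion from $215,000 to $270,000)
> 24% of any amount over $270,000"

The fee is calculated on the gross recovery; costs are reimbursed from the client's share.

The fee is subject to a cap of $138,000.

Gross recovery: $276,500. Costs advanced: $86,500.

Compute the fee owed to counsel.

$97,835.00

Fee base is the gross recovery, $276,500; costs are reimbursed separately.
First $85,500 at 40.5% = $34,627.50
Next $129,500 at 35.5% = $45,972.50
Next $55,000 at 28.5% = $15,675.00
Remaining $6,500 at 24% = $1,560.00
Fee: $34,627.50 + $45,972.50 + $15,675.00 + $1,560.00 = $97,835.00
$97,835.00 is under the $138,000 cap.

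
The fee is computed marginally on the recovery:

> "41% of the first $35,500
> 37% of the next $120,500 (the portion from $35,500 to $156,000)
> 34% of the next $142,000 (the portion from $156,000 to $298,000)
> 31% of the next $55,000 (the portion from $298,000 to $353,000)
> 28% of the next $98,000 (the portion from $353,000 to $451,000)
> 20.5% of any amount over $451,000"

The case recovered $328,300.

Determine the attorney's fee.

First $35,500 at 41% = $14,555.00
Next $120,500 at 37% = $44,585.00
Next $142,000 at 34% = $48,280.00
Remaining $30,300 at 31% = $9,393.00
Fee: $14,555.00 + $44,585.00 + $48,280.00 + $9,393.00 = $116,813.00

$116,813.00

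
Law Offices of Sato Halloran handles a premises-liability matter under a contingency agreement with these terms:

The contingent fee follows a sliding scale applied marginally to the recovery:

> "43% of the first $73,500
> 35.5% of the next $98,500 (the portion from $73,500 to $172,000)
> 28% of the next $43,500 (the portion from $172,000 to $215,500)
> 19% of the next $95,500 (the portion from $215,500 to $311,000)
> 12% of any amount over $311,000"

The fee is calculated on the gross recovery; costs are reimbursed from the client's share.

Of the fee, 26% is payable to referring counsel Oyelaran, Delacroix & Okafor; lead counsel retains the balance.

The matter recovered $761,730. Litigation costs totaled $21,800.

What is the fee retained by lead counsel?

$111,728.97

Fee base is the gross recovery, $761,730; costs are reimbursed separately.
First $73,500 at 43% = $31,605.00
Next $98,500 at 35.5% = $34,967.50
Next $43,500 at 28% = $12,180.00
Next $95,500 at 19% = $18,145.00
Remaining $450,730 at 12% = $54,087.60
Fee: $31,605.00 + $34,967.50 + $12,180.00 + $18,145.00 + $54,087.60 = $150,985.10
Referral share: 26% of $150,985.10 = $39,256.13; lead counsel retains $150,985.10 − $39,256.13 = $111,728.97.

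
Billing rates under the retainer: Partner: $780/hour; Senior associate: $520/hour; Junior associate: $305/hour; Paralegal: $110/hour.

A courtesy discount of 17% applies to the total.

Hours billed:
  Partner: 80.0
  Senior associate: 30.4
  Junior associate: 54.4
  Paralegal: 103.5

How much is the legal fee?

Partner: 80.0 × $780 = $62,400.00
Senior associate: 30.4 × $520 = $15,808.00
Junior associate: 54.4 × $305 = $16,592.00
Paralegal: 103.5 × $110 = $11,385.00
Subtotal: $106,185.00
Less 17% discount: −$18,051.45
Total: $106,185.00 − $18,051.45 = $88,133.55

$88,133.55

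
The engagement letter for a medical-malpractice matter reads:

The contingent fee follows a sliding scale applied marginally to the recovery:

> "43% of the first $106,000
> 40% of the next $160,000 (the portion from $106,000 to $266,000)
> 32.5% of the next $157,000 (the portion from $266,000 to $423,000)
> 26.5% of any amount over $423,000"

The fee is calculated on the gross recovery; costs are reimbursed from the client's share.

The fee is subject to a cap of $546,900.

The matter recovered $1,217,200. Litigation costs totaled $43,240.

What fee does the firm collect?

$371,068.00

Fee base is the gross recovery, $1,217,200; costs are reimbursed separately.
First $106,000 at 43% = $45,580.00
Next $160,000 at 40% = $64,000.00
Next $157,000 at 32.5% = $51,025.00
Remaining $794,200 at 26.5% = $210,463.00
Fee: $45,580.00 + $64,000.00 + $51,025.00 + $210,463.00 = $371,068.00
$371,068.00 is under the $546,900 cap.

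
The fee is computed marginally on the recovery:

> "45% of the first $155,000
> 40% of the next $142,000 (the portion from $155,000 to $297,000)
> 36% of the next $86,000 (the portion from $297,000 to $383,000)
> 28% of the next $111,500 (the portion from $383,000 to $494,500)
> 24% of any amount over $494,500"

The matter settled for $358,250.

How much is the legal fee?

$148,600.00

First $155,000 at 45% = $69,750.00
Next $142,000 at 40% = $56,800.00
Remaining $61,250 at 36% = $22,050.00
Fee: $69,750.00 + $56,800.00 + $22,050.00 = $148,600.00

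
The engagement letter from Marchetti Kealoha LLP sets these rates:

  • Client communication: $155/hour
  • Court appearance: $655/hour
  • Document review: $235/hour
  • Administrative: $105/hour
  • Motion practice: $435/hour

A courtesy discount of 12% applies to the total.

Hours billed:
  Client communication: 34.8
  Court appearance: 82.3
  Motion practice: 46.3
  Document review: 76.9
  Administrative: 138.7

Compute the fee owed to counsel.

Client communication: 34.8 × $155 = $5,394.00
Court appearance: 82.3 × $655 = $53,906.50
Document review: 76.9 × $235 = $18,071.50
Administrative: 138.7 × $105 = $14,563.50
Motion practice: 46.3 × $435 = $20,140.50
Subtotal: $112,076.00
Less 12% discount: −$13,449.12
Total: $112,076.00 − $13,449.12 = $98,626.88

$98,626.88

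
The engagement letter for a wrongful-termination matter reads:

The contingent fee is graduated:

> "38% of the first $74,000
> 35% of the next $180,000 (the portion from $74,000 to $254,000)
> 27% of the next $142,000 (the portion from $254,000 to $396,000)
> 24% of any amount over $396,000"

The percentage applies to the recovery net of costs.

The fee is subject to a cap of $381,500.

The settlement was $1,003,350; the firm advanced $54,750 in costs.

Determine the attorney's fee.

$262,084.00

Fee base (net of costs): $1,003,350 − $54,750 = $948,600
First $74,000 at 38% = $28,120.00
Next $180,000 at 35% = $63,000.00
Next $142,000 at 27% = $38,340.00
Remaining $552,600 at 24% = $132,624.00
Fee: $28,120.00 + $63,000.00 + $38,340.00 + $132,624.00 = $262,084.00
$262,084.00 is under the $381,500 cap.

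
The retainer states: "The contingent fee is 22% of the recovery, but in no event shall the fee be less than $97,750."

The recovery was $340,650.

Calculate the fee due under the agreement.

$97,750.00

22% of $340,650 = $74,943.00
That is below the $97,750 minimum, so the minimum applies.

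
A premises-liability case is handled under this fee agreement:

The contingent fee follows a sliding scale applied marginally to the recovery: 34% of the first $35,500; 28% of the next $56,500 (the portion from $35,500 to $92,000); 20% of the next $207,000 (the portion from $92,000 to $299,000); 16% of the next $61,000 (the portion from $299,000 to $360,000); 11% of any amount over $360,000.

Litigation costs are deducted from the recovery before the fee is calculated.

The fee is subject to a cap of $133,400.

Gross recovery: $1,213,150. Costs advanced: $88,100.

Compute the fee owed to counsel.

Fee base (net of costs): $1,213,150 − $88,100 = $1,125,050
First $35,500 at 34% = $12,070.00
Next $56,500 at 28% = $15,820.00
Next $207,000 at 20% = $41,400.00
Next $61,000 at 16% = $9,760.00
Remaining $765,050 at 11% = $84,155.50
Fee: $12,070.00 + $15,820.00 + $41,400.00 + $9,760.00 + $84,155.50 = $163,205.50
$163,205.50 exceeds the $133,400 cap, so the fee is capped at $133,400.00.

$133,400.00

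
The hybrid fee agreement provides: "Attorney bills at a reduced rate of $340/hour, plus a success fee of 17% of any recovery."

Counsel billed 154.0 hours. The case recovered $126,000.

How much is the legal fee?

$73,780.00

Hourly: 154.0 × $340 = $52,360.00
Success fee: 17% of $126,000 = $21,420.00
Total: $52,360.00 + $21,420.00 = $73,780.00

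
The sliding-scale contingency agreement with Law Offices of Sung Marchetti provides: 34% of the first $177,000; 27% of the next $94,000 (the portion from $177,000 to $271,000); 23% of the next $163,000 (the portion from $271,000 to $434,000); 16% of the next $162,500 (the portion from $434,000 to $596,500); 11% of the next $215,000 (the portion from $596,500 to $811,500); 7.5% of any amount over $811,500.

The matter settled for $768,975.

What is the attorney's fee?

First $177,000 at 34% = $60,180.00
Next $94,000 at 27% = $25,380.00
Next $163,000 at 23% = $37,490.00
Next $162,500 at 16% = $26,000.00
Remaining $172,475 at 11% = $18,972.25
Fee: $60,180.00 + $25,380.00 + $37,490.00 + $26,000.00 + $18,972.25 = $168,022.25

$168,022.25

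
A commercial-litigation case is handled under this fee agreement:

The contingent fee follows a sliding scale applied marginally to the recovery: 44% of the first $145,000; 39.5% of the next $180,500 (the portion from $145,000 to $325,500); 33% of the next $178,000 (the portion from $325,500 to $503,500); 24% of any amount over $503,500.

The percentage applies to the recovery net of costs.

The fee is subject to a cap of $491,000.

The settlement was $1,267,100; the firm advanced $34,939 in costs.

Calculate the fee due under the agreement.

$368,716.14

Fee base (net of costs): $1,267,100 − $34,939 = $1,232,161
First $145,000 at 44% = $63,800.00
Next $180,500 at 39.5% = $71,297.50
Next $178,000 at 33% = $58,740.00
Remaining $728,661 at 24% = $174,878.64
Fee: $63,800.00 + $71,297.50 + $58,740.00 + $174,878.64 = $368,716.14
$368,716.14 is under the $491,000 cap.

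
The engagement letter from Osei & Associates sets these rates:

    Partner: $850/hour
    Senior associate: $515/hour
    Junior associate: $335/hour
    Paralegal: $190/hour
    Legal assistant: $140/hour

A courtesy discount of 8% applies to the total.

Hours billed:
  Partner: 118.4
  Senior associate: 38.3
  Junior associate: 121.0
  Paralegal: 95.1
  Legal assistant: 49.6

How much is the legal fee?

Partner: 118.4 × $850 = $100,640.00
Senior associate: 38.3 × $515 = $19,724.50
Junior associate: 121.0 × $335 = $40,535.00
Paralegal: 95.1 × $190 = $18,069.00
Legal assistant: 49.6 × $140 = $6,944.00
Subtotal: $185,912.50
Less 8% discount: −$14,873.00
Total: $185,912.50 − $14,873.00 = $171,039.50

$171,039.50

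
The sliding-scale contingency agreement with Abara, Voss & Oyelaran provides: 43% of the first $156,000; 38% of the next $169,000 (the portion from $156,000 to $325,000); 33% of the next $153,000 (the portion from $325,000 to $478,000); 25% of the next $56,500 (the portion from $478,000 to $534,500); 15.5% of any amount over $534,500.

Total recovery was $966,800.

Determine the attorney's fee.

$262,921.50

First $156,000 at 43% = $67,080.00
Next $169,000 at 38% = $64,220.00
Next $153,000 at 33% = $50,490.00
Next $56,500 at 25% = $14,125.00
Remaining $432,300 at 15.5% = $67,006.50
Fee: $67,080.00 + $64,220.00 + $50,490.00 + $14,125.00 + $67,006.50 = $262,921.50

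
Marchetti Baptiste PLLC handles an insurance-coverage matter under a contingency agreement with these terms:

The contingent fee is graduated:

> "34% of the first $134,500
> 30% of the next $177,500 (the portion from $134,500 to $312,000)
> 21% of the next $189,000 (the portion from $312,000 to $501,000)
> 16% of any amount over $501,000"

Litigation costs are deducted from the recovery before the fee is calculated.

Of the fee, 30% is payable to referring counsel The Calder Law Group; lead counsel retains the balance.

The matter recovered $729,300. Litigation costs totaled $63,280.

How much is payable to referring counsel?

$49,521.96

Fee base (net of costs): $729,300 − $63,280 = $666,020
First $134,500 at 34% = $45,730.00
Next $177,500 at 30% = $53,250.00
Next $189,000 at 21% = $39,690.00
Remaining $165,020 at 16% = $26,403.20
Fee: $45,730.00 + $53,250.00 + $39,690.00 + $26,403.20 = $165,073.20
Referral share: 30% of $165,073.20 = $49,521.96; lead counsel retains $165,073.20 − $49,521.96 = $115,551.24.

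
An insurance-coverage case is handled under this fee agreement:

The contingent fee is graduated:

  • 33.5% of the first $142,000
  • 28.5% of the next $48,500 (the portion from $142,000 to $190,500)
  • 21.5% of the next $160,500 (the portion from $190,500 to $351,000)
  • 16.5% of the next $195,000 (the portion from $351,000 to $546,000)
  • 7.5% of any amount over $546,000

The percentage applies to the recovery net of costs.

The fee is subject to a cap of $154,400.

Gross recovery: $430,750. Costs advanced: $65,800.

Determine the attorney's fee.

Fee base (net of costs): $430,750 − $65,800 = $364,950
First $142,000 at 33.5% = $47,570.00
Next $48,500 at 28.5% = $13,822.50
Next $160,500 at 21.5% = $34,507.50
Remaining $13,950 at 16.5% = $2,301.75
Fee: $47,570.00 + $13,822.50 + $34,507.50 + $2,301.75 = $98,201.75
$98,201.75 is under the $154,400 cap.

$98,201.75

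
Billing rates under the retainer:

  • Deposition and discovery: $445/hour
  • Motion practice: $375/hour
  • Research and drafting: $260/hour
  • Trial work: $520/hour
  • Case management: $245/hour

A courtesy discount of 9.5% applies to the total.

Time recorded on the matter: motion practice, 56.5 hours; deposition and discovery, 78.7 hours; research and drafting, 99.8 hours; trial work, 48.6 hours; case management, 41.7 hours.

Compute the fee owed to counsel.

Deposition and discovery: 78.7 × $445 = $35,021.50
Motion practice: 56.5 × $375 = $21,187.50
Research and drafting: 99.8 × $260 = $25,948.00
Trial work: 48.6 × $520 = $25,272.00
Case management: 41.7 × $245 = $10,216.50
Subtotal: $117,645.50
Less 9.5% discount: −$11,176.32
Total: $117,645.50 − $11,176.32 = $106,469.18

$106,469.18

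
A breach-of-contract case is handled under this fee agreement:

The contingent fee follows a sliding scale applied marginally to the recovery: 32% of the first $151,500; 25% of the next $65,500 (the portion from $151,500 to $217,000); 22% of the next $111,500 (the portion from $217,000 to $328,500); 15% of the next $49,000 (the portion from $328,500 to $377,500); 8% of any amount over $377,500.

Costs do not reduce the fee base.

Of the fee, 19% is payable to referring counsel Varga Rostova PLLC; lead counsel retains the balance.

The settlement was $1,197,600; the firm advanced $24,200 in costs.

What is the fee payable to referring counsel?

$30,845.17

Fee base is the gross recovery, $1,197,600; costs are reimbursed separately.
First $151,500 at 32% = $48,480.00
Next $65,500 at 25% = $16,375.00
Next $111,500 at 22% = $24,530.00
Next $49,000 at 15% = $7,350.00
Remaining $820,100 at 8% = $65,608.00
Fee: $48,480.00 + $16,375.00 + $24,530.00 + $7,350.00 + $65,608.00 = $162,343.00
Referral share: 19% of $162,343.00 = $30,845.17; lead counsel retains $162,343.00 − $30,845.17 = $131,497.83.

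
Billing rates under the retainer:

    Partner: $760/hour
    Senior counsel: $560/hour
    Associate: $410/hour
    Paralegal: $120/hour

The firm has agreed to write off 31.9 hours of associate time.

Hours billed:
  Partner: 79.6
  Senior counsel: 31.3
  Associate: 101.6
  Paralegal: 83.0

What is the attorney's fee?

Partner: 79.6 × $760 = $60,496.00
Senior counsel: 31.3 × $560 = $17,528.00
Associate: 101.6 × $410 = $41,656.00
Paralegal: 83.0 × $120 = $9,960.00
Subtotal: $129,640.00
Write-off: 31.9 × $410 = $13,079.00
Total: $129,640.00 − $13,079.00 = $116,561.00

$116,561.00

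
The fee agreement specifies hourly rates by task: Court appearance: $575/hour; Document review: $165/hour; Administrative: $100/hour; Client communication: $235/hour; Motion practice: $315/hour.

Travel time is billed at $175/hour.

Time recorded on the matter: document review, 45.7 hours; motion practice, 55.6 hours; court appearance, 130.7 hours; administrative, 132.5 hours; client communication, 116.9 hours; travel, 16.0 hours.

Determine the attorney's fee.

$143,728.50

Court appearance: 130.7 × $575 = $75,152.50
Document review: 45.7 × $165 = $7,540.50
Administrative: 132.5 × $100 = $13,250.00
Client communication: 116.9 × $235 = $27,471.50
Motion practice: 55.6 × $315 = $17,514.00
Subtotal: $75,152.50 + $7,540.50 + $13,250.00 + $27,471.50 + $17,514.00 = $140,928.50
Travel: 16.0 × $175 = $2,800.00
Total: $140,928.50 + $2,800.00 = $143,728.50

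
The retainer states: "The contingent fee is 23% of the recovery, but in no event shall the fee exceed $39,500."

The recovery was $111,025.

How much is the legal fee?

23% of $111,025 = $25,535.75
That is under the $39,500 cap.

$25,535.75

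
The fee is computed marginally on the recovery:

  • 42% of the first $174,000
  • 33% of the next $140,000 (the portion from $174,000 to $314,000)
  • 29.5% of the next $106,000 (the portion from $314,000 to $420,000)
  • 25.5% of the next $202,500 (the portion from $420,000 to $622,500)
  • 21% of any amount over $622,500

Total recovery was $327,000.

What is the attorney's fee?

$123,115.00

First $174,000 at 42% = $73,080.00
Next $140,000 at 33% = $46,200.00
Remaining $13,000 at 29.5% = $3,835.00
Fee: $73,080.00 + $46,200.00 + $3,835.00 = $123,115.00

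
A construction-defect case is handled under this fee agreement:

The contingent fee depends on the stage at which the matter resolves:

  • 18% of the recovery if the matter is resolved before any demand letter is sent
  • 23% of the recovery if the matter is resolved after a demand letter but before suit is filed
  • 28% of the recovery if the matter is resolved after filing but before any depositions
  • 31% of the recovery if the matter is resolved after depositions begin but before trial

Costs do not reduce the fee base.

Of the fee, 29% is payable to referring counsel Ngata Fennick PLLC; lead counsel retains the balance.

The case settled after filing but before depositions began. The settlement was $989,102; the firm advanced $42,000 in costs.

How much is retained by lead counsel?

$196,633.48

Fee base is the gross recovery, $989,102; costs are reimbursed separately.
The matter settled after filing but before depositions began, so the 28% rate applies.
$989,102 × 28% = $276,948.56
Referral share: 29% of $276,948.56 = $80,315.08; lead counsel retains $276,948.56 − $80,315.08 = $196,633.48.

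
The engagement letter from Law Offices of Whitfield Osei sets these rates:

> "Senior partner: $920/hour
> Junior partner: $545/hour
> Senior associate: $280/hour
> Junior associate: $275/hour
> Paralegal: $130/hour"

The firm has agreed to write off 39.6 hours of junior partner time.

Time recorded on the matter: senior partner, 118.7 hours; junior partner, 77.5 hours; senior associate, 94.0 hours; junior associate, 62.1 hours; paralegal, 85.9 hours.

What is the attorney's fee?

Senior partner: 118.7 × $920 = $109,204.00
Junior partner: 77.5 × $545 = $42,237.50
Senior associate: 94.0 × $280 = $26,320.00
Junior associate: 62.1 × $275 = $17,077.50
Paralegal: 85.9 × $130 = $11,167.00
Subtotal: $206,006.00
Write-off: 39.6 × $545 = $21,582.00
Total: $206,006.00 − $21,582.00 = $184,424.00

$184,424.00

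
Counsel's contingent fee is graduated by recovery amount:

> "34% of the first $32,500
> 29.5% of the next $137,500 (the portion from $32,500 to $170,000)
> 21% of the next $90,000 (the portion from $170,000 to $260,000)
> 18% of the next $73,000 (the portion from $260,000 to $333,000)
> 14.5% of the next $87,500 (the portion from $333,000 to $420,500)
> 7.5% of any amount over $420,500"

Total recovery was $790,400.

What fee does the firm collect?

First $32,500 at 34% = $11,050.00
Next $137,500 at 29.5% = $40,562.50
Next $90,000 at 21% = $18,900.00
Next $73,000 at 18% = $13,140.00
Next $87,500 at 14.5% = $12,687.50
Remaining $369,900 at 7.5% = $27,742.50
Fee: $11,050.00 + $40,562.50 + $18,900.00 + $13,140.00 + $12,687.50 + $27,742.50 = $124,082.50

$124,082.50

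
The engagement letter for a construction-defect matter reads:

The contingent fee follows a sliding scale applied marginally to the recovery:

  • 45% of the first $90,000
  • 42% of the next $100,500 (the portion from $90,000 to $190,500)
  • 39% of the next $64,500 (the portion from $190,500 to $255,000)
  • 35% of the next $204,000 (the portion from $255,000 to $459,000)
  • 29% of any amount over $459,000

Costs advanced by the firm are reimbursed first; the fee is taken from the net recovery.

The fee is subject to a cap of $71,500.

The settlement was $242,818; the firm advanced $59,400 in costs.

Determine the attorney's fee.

$71,500.00

Fee base (net of costs): $242,818 − $59,400 = $183,418
First $90,000 at 45% = $40,500.00
Remaining $93,418 at 42% = $39,235.56
Fee: $40,500.00 + $39,235.56 = $79,735.56
$79,735.56 exceeds the $71,500 cap, so the fee is capped at $71,500.00.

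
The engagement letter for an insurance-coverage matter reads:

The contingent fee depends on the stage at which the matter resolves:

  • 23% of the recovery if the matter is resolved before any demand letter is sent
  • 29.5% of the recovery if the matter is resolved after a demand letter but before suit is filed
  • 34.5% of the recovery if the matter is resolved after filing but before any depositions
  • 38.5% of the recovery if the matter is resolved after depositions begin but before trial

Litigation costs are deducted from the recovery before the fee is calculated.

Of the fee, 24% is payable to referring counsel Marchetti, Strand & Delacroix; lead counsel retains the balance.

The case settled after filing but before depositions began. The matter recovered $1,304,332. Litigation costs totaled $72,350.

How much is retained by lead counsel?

Fee base (net of costs): $1,304,332 − $72,350 = $1,231,982
The matter settled after filing but before depositions began, so the 34.5% rate applies.
$1,231,982 × 34.5% = $425,033.79
Referral share: 24% of $425,033.79 = $102,008.11; lead counsel retains $425,033.79 − $102,008.11 = $323,025.68.

$323,025.68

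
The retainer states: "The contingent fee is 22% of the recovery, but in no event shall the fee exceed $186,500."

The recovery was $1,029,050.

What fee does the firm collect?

22% of $1,029,050 = $226,391.00
That exceeds the $186,500 cap, so the fee is capped at $186,500.

$186,500.00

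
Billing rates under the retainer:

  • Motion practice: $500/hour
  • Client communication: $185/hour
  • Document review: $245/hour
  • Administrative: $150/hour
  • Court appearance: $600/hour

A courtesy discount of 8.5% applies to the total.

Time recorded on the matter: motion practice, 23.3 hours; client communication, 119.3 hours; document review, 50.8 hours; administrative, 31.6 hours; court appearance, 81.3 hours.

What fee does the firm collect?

Motion practice: 23.3 × $500 = $11,650.00
Client communication: 119.3 × $185 = $22,070.50
Document review: 50.8 × $245 = $12,446.00
Administrative: 31.6 × $150 = $4,740.00
Court appearance: 81.3 × $600 = $48,780.00
Subtotal: $99,686.50
Less 8.5% discount: −$8,473.35
Total: $99,686.50 − $8,473.35 = $91,213.15

$91,213.15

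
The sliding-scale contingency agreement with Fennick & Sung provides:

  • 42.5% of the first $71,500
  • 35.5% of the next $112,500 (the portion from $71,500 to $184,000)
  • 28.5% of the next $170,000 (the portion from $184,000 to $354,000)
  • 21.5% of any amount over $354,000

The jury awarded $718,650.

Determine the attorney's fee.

$197,174.75

First $71,500 at 42.5% = $30,387.50
Next $112,500 at 35.5% = $39,937.50
Next $170,000 at 28.5% = $48,450.00
Remaining $364,650 at 21.5% = $78,399.75
Fee: $30,387.50 + $39,937.50 + $48,450.00 + $78,399.75 = $197,174.75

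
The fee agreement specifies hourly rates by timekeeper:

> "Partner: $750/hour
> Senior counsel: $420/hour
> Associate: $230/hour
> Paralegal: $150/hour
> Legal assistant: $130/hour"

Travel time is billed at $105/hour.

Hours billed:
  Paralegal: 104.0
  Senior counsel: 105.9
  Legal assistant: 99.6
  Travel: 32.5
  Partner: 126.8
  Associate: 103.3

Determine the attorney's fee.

Partner: 126.8 × $750 = $95,100.00
Senior counsel: 105.9 × $420 = $44,478.00
Associate: 103.3 × $230 = $23,759.00
Paralegal: 104.0 × $150 = $15,600.00
Legal assistant: 99.6 × $130 = $12,948.00
Subtotal: $95,100.00 + $44,478.00 + $23,759.00 + $15,600.00 + $12,948.00 = $191,885.00
Travel: 32.5 × $105 = $3,412.50
Total: $191,885.00 + $3,412.50 = $195,297.50

$195,297.50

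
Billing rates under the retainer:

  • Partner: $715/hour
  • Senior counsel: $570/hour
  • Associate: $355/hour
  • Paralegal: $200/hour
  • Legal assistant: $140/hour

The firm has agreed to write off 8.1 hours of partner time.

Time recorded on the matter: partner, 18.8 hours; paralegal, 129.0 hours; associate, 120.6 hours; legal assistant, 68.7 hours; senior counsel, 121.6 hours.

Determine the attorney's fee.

Partner: 18.8 × $715 = $13,442.00
Senior counsel: 121.6 × $570 = $69,312.00
Associate: 120.6 × $355 = $42,813.00
Paralegal: 129.0 × $200 = $25,800.00
Legal assistant: 68.7 × $140 = $9,618.00
Subtotal: $160,985.00
Write-off: 8.1 × $715 = $5,791.50
Total: $160,985.00 − $5,791.50 = $155,193.50

$155,193.50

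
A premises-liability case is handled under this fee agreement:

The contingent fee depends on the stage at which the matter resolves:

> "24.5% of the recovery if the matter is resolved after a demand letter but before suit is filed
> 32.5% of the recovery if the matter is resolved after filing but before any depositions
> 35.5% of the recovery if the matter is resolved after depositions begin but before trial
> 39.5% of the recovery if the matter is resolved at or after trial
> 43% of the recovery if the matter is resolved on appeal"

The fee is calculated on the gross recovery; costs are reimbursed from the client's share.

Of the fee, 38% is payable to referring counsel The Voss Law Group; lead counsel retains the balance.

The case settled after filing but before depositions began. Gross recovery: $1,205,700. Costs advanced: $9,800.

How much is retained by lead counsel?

Fee base is the gross recovery, $1,205,700; costs are reimbursed separately.
The matter settled after filing but before depositions began, so the 32.5% rate applies.
$1,205,700 × 32.5% = $391,852.50
Referral share: 38% of $391,852.50 = $148,903.95; lead counsel retains $391,852.50 − $148,903.95 = $242,948.55.

$242,948.55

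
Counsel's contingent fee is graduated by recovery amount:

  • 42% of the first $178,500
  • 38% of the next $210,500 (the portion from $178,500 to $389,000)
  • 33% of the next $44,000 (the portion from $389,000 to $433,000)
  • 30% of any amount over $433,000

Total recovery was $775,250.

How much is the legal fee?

$272,155.00

First $178,500 at 42% = $74,970.00
Next $210,500 at 38% = $79,990.00
Next $44,000 at 33% = $14,520.00
Remaining $342,250 at 30% = $102,675.00
Fee: $74,970.00 + $79,990.00 + $14,520.00 + $102,675.00 = $272,155.00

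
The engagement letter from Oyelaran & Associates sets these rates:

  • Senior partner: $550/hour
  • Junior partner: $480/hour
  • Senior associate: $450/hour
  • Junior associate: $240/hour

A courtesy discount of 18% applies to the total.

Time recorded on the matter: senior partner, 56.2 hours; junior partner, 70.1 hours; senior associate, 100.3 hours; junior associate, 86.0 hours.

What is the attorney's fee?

$106,873.06

Senior partner: 56.2 × $550 = $30,910.00
Junior partner: 70.1 × $480 = $33,648.00
Senior associate: 100.3 × $450 = $45,135.00
Junior associate: 86.0 × $240 = $20,640.00
Subtotal: $130,333.00
Less 18% discount: −$23,459.94
Total: $130,333.00 − $23,459.94 = $106,873.06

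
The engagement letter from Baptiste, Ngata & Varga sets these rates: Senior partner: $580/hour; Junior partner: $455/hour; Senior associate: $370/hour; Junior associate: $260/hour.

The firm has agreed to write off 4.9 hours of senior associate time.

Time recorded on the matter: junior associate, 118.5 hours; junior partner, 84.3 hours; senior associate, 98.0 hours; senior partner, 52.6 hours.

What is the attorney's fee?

$134,121.50

Senior partner: 52.6 × $580 = $30,508.00
Junior partner: 84.3 × $455 = $38,356.50
Senior associate: 98.0 × $370 = $36,260.00
Junior associate: 118.5 × $260 = $30,810.00
Subtotal: $135,934.50
Write-off: 4.9 × $370 = $1,813.00
Total: $135,934.50 − $1,813.00 = $134,121.50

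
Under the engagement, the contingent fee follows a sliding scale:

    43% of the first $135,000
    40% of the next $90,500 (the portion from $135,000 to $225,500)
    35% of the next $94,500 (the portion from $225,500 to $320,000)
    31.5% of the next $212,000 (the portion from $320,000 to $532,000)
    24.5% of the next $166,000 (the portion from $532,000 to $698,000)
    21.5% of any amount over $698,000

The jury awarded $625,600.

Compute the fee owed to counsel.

$217,037.00

First $135,000 at 43% = $58,050.00
Next $90,500 at 40% = $36,200.00
Next $94,500 at 35% = $33,075.00
Next $212,000 at 31.5% = $66,780.00
Remaining $93,600 at 24.5% = $22,932.00
Fee: $58,050.00 + $36,200.00 + $33,075.00 + $66,780.00 + $22,932.00 = $217,037.00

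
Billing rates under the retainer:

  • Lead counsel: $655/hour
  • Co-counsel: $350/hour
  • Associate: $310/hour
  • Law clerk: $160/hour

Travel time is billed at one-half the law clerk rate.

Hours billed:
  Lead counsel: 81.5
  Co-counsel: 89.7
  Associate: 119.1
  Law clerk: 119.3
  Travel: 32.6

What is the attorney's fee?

$143,394.50

Lead counsel: 81.5 × $655 = $53,382.50
Co-counsel: 89.7 × $350 = $31,395.00
Associate: 119.1 × $310 = $36,921.00
Law clerk: 119.3 × $160 = $19,088.00
Subtotal: $53,382.50 + $31,395.00 + $36,921.00 + $19,088.00 = $140,786.50
Travel: 32.6 × ($160 ÷ 2) = 32.6 × $80.00 = $2,608.00
Total: $140,786.50 + $2,608.00 = $143,394.50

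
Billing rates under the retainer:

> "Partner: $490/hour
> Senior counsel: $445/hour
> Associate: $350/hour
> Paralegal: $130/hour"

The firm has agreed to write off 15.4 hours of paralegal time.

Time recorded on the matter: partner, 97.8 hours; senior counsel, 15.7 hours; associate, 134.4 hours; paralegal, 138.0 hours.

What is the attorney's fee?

Partner: 97.8 × $490 = $47,922.00
Senior counsel: 15.7 × $445 = $6,986.50
Associate: 134.4 × $350 = $47,040.00
Paralegal: 138.0 × $130 = $17,940.00
Subtotal: $119,888.50
Write-off: 15.4 × $130 = $2,002.00
Total: $119,888.50 − $2,002.00 = $117,886.50

$117,886.50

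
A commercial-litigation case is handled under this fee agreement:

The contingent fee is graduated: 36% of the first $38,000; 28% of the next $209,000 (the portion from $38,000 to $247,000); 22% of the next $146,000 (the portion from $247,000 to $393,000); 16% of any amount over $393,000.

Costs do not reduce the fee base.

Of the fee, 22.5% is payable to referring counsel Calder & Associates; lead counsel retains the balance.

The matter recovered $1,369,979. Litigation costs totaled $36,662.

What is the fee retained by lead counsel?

Fee base is the gross recovery, $1,369,979; costs are reimbursed separately.
First $38,000 at 36% = $13,680.00
Next $209,000 at 28% = $58,520.00
Next $146,000 at 22% = $32,120.00
Remaining $976,979 at 16% = $156,316.64
Fee: $13,680.00 + $58,520.00 + $32,120.00 + $156,316.64 = $260,636.64
Referral share: 22.5% of $260,636.64 = $58,643.24; lead counsel retains $260,636.64 − $58,643.24 = $201,993.40.

$201,993.40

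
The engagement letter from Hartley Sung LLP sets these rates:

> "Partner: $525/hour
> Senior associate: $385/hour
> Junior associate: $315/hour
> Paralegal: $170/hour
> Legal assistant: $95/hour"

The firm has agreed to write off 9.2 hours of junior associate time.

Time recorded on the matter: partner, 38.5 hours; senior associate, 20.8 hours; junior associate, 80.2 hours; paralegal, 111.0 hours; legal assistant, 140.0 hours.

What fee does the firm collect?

$82,755.50

Partner: 38.5 × $525 = $20,212.50
Senior associate: 20.8 × $385 = $8,008.00
Junior associate: 80.2 × $315 = $25,263.00
Paralegal: 111.0 × $170 = $18,870.00
Legal assistant: 140.0 × $95 = $13,300.00
Subtotal: $85,653.50
Write-off: 9.2 × $315 = $2,898.00
Total: $85,653.50 − $2,898.00 = $82,755.50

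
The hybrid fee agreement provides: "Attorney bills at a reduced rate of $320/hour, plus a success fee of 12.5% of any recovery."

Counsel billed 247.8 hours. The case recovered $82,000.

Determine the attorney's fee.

$89,546.00

Hourly: 247.8 × $320 = $79,296.00
Success fee: 12.5% of $82,000 = $10,250.00
Total: $79,296.00 + $10,250.00 = $89,546.00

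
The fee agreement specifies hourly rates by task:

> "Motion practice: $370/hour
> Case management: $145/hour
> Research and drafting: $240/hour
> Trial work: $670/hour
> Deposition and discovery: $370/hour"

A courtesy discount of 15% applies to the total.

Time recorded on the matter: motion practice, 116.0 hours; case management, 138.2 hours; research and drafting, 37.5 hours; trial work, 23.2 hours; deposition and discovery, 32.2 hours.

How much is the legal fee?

$84,504.45

Motion practice: 116.0 × $370 = $42,920.00
Case management: 138.2 × $145 = $20,039.00
Research and drafting: 37.5 × $240 = $9,000.00
Trial work: 23.2 × $670 = $15,544.00
Deposition and discovery: 32.2 × $370 = $11,914.00
Subtotal: $99,417.00
Less 15% discount: −$14,912.55
Total: $99,417.00 − $14,912.55 = $84,504.45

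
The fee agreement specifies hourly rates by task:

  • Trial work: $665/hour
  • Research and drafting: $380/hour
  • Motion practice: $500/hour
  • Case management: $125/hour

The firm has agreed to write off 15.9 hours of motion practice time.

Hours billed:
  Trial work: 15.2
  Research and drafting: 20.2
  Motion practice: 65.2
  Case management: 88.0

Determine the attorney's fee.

$53,434.00

Trial work: 15.2 × $665 = $10,108.00
Research and drafting: 20.2 × $380 = $7,676.00
Motion practice: 65.2 × $500 = $32,600.00
Case management: 88.0 × $125 = $11,000.00
Subtotal: $61,384.00
Write-off: 15.9 × $500 = $7,950.00
Total: $61,384.00 − $7,950.00 = $53,434.00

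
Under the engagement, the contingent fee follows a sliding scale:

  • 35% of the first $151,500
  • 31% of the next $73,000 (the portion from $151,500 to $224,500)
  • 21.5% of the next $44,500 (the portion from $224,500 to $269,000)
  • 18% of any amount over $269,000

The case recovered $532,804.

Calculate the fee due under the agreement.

$132,707.22

First $151,500 at 35% = $53,025.00
Next $73,000 at 31% = $22,630.00
Next $44,500 at 21.5% = $9,567.50
Remaining $263,804 at 18% = $47,484.72
Fee: $53,025.00 + $22,630.00 + $9,567.50 + $47,484.72 = $132,707.22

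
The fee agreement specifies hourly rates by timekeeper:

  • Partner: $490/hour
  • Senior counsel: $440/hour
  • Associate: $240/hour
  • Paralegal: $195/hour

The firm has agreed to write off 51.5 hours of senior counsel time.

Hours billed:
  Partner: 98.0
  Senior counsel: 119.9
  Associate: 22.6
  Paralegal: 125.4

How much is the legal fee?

$107,993.00

Partner: 98.0 × $490 = $48,020.00
Senior counsel: 119.9 × $440 = $52,756.00
Associate: 22.6 × $240 = $5,424.00
Paralegal: 125.4 × $195 = $24,453.00
Subtotal: $130,653.00
Write-off: 51.5 × $440 = $22,660.00
Total: $130,653.00 − $22,660.00 = $107,993.00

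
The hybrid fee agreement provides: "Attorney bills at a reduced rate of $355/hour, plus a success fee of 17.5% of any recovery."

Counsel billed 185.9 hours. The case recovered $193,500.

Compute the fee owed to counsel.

Hourly: 185.9 × $355 = $65,994.50
Success fee: 17.5% of $193,500 = $33,862.50
Total: $65,994.50 + $33,862.50 = $99,857.00

$99,857.00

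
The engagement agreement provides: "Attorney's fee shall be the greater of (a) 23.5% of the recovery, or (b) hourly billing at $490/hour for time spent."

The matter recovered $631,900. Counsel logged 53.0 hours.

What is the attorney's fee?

$148,496.50

(a) 23.5% of $631,900 = $148,496.50
(b) 53.0 × $490 = $25,970.00
The greater is (a): $148,496.50.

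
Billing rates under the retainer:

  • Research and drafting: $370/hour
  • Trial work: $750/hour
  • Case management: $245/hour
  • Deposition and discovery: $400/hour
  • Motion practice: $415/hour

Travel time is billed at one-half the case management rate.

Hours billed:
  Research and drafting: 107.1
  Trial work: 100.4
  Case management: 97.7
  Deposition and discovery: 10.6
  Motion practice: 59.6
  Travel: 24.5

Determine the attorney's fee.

Research and drafting: 107.1 × $370 = $39,627.00
Trial work: 100.4 × $750 = $75,300.00
Case management: 97.7 × $245 = $23,936.50
Deposition and discovery: 10.6 × $400 = $4,240.00
Motion practice: 59.6 × $415 = $24,734.00
Subtotal: $39,627.00 + $75,300.00 + $23,936.50 + $4,240.00 + $24,734.00 = $167,837.50
Travel: 24.5 × ($245 ÷ 2) = 24.5 × $122.50 = $3,001.25
Total: $167,837.50 + $3,001.25 = $170,838.75

$170,838.75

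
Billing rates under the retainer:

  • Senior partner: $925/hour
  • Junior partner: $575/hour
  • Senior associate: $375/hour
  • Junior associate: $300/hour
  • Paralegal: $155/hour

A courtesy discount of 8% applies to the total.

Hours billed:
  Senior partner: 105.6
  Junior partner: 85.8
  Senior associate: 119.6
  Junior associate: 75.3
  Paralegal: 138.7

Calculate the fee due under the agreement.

Senior partner: 105.6 × $925 = $97,680.00
Junior partner: 85.8 × $575 = $49,335.00
Senior associate: 119.6 × $375 = $44,850.00
Junior associate: 75.3 × $300 = $22,590.00
Paralegal: 138.7 × $155 = $21,498.50
Subtotal: $235,953.50
Less 8% discount: −$18,876.28
Total: $235,953.50 − $18,876.28 = $217,077.22

$217,077.22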